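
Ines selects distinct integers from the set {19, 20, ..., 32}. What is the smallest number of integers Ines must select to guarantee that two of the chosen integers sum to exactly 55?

Group the elements by complementary pair {x, 55−x}: {23,32}, {24,31}, {25,30}, …, giving 5 two-element pairs and 4 integers whose partner 55−x falls outside [19,32].
Pigeonhole: treating each of those 9 groups as a pigeonhole, one can pick one integer per group — 9 integers — with no two summing to 55.
The 10th integer lands in an occupied pair, forcing a sum of 55.

10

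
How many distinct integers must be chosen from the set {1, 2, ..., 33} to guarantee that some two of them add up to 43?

Two chosen integers sum to 43 exactly when both halves of some pair {x, 43−x} with 10 ≤ x ≤ 43−x ≤ 33 are chosen — 12 such pairs.
The remaining 9 elements (those with no distinct partner in range) can never complete a 43-sum, so the worst case takes all of them and one from each pair: 9 + 12 = 21.
By pigeonhole, the 22nd integer has to be the second member of some pair, so 21 + 1 = 22.

22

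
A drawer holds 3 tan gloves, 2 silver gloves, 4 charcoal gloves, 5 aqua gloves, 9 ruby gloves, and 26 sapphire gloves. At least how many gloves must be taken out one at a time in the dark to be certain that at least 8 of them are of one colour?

By pigeonhole, the 6 colours are the holes; the gloves drawn are the pigeons.
To avoid 8 of any one colour, the worst case takes at most 7 of each colour, or every glove of a colour that has fewer than 7.
That gives 3 + 2 + 4 + 5 + 7 + 7 = 28 gloves with no colour reaching 8.
The next glove forces some colour to 8, so 28 + 1 = 29.

29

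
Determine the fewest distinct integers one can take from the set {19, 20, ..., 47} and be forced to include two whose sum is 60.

19

Two chosen integers sum to 60 exactly when both halves of some pair {x, 60−x} with 19 ≤ x ≤ 60−x ≤ 41 are chosen — 11 such pairs.
The remaining 7 elements (those with no distinct partner in range) can never complete a 60-sum, so the worst case takes all of them and one from each pair: 7 + 11 = 18.
The 19th integer has to be the second member of some pair, so 18 + 1 = 19.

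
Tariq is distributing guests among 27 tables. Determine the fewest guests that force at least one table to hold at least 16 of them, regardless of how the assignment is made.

With 405 guests one could put exactly 15 in each of the 27 tables, and no table would reach 16.
By the pigeonhole principle, one more guest must land in a table that already has 15, giving it 16.
So 27 × 15 + 1 = 406 guests are required.

406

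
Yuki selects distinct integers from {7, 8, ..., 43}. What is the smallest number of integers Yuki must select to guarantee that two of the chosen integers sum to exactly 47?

21

Group the elements by complementary pair {x, 47−x}: {7,40}, {8,39}, {9,38}, …, giving 17 two-element pairs and 3 integers whose partner 47−x falls outside [7,43].
By the pigeonhole principle, treating each of those 20 groups as a pigeonhole, one can pick one integer per group — 20 integers — with no two summing to 47.
The 21st integer lands in an occupied pair, forcing a sum of 47.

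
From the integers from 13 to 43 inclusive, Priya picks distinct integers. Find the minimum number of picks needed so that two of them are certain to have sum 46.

22

Group the elements by complementary pair {x, 46−x}: {13,33}, {14,32}, {15,31}, …, giving 10 two-element pairs; the single value 23 (it cannot pair with itself since the integers are distinct); and 10 integers whose partner 46−x falls outside [13,43].
By the pigeonhole principle, treating each of those 21 groups as a pigeonhole, one can pick one integer per group — 21 integers — with no two summing to 46.
The 22nd integer lands in an occupied pair, forcing a sum of 46.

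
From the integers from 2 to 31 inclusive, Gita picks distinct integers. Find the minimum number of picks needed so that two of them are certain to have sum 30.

A set avoiding the sum 30 can contain at most one of each pair {x, 30−x}, plus the 4 elements whose complement lies outside the range or equal to its own complement.
The integers 15, …, 31 (17 of them) are such a set: any two sum to at least 15+16 = 31 > 30.
Pigeonhole: any 18th integer completes one of the 13 pairs, so 18 choices force a sum of 30.

18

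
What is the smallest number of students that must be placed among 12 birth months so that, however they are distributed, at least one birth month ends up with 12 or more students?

133

With 132 students one could put exactly 11 in each of the 12 birth months, and no birth month would reach 12.
One more student must land in a birth month that already has 11, giving it 12.
So 12 × 11 + 1 = 133 students are required.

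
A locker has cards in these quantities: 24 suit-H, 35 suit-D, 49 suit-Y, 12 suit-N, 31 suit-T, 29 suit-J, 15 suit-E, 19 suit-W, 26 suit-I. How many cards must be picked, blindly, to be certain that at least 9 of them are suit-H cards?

225

In the worst case for collecting suit-H cards, every non-suit-H card comes out first.
There are 35 + 49 + 12 + 31 + 29 + 15 + 19 + 26 = 216 non-suit-H cards altogether.
After those, each further card must be suit-H, so 216 + 9 = 225 draws guarantee 9 suit-H cards.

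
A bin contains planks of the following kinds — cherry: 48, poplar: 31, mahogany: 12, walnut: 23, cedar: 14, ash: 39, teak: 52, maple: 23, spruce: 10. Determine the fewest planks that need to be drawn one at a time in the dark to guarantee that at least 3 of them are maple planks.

In the worst case for collecting maple planks, every non-maple plank comes out first.
There are 48 + 31 + 12 + 23 + 14 + 39 + 52 + 10 = 229 non-maple planks altogether.
After those, each further plank must be maple, so 229 + 3 = 232 draws guarantee 3 maple planks.

232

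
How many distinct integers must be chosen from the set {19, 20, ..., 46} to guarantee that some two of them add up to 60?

18

Two chosen integers sum to 60 exactly when both halves of some pair {x, 60−x} with 19 ≤ x ≤ 60−x ≤ 41 are chosen — 11 such pairs.
The remaining 6 elements (those with no distinct partner in range) can never complete a 60-sum, so the worst case takes all of them and one from each pair: 6 + 11 = 17.
Pigeonhole: the 18th integer has to be the second member of some pair, so 17 + 1 = 18.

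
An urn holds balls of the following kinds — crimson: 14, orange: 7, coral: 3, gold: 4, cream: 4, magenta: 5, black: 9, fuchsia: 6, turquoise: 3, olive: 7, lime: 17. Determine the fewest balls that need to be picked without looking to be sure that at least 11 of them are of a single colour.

An adversary could hand out at most 10 balls per colour (9 colours run out sooner): 10 + 7 + 3 + 4 + 4 + 5 + 9 + 6 + 3 + 7 + 10 = 68 balls and still no colour has 11.
One more ball lands in a colour already at 10, so 69 draws are enough and 68 are not.

69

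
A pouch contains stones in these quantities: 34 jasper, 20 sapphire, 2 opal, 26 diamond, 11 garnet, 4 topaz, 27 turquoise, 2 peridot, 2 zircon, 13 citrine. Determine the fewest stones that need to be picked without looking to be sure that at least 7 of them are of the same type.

47

An adversary could hand out at most 6 stones per type (4 types run out sooner): 6 + 6 + 2 + 6 + 6 + 4 + 6 + 2 + 2 + 6 = 46 stones and still no type has 7.
Pigeonhole: one more stone lands in a type already at 6, so 47 draws are enough and 46 are not.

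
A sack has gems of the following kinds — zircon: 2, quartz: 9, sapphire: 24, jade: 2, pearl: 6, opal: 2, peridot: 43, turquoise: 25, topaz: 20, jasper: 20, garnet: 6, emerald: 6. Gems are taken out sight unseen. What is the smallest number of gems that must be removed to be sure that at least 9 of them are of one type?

73

An adversary could hand out at most 8 gems per type (6 types run out sooner): 2 + 8 + 8 + 2 + 6 + 2 + 8 + 8 + 8 + 8 + 6 + 6 = 72 gems and still no type has 9.
By pigeonhole, one more gem lands in a type already at 8, so 73 draws are enough and 72 are not.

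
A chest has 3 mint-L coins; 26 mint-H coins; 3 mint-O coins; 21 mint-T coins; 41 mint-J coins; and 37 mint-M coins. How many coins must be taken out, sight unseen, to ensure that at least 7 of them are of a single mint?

31

By the pigeonhole principle, put each drawn coin into a box by mint. The largest draw with every box below 7 takes min(count, 6) from each mint; mints with fewer than 6 contribute all they have.
Σ min(cᵢ, 6) = 3 + 6 + 3 + 6 + 6 + 6 = 30.
Draw number 30 + 1 = 31 must push one box to 7.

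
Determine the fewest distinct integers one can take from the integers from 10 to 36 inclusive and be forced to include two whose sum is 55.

19

Group the elements by complementary pair {x, 55−x}: {19,36}, {20,35}, {21,34}, …, giving 9 two-element pairs and 9 integers whose partner 55−x falls outside [10,36].
Treating each of those 18 groups as a pigeonhole, one can pick one integer per group — 18 integers — with no two summing to 55.
The 19th integer lands in an occupied pair, forcing a sum of 55.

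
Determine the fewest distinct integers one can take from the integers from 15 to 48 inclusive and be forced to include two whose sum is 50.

Two chosen integers sum to 50 exactly when both halves of some pair {x, 50−x} with 15 ≤ x ≤ 50−x ≤ 35 are chosen — 10 such pairs.
The remaining 14 elements (those with no distinct partner in range) can never complete a 50-sum, so the worst case takes all of them and one from each pair: 14 + 10 = 24.
The 25th integer has to be the second member of some pair, so 24 + 1 = 25.

25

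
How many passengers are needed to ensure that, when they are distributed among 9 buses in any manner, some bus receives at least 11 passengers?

With 90 passengers one could put exactly 10 in each of the 9 buses, and no bus would reach 11.
One more passenger must land in a bus that already has 10, giving it 11.
So 9 × 10 + 1 = 91 passengers are required.

91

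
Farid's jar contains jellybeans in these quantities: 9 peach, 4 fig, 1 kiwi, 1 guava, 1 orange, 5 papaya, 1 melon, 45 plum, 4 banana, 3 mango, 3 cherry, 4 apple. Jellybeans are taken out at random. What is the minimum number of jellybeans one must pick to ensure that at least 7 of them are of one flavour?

An adversary could hand out at most 6 jellybeans per flavour (10 flavours run out sooner): 6 + 4 + 1 + 1 + 1 + 5 + 1 + 6 + 4 + 3 + 3 + 4 = 39 jellybeans and still no flavour has 7.
By the pigeonhole principle, one more jellybean lands in a flavour already at 6, so 40 draws are enough and 39 are not.

40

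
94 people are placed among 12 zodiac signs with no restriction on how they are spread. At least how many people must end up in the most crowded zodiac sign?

8

Pigeonhole: the 12 zodiac signs are the holes and the 94 people are the pigeons.
If every zodiac sign held at most 7 people, the total would be at most 12 × 7 = 84, which is less than 94.
So some zodiac sign holds at least ⌈94/12⌉ = 8 people.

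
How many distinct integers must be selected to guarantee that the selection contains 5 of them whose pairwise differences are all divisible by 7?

29

Integers whose pairwise differences are multiples of 7 are exactly those sharing a remainder mod 7. The 7 residue classes mod 7 are the pigeonholes.
With 28 integers one could put 4 in each residue class and have no class reach 5.
The 29th integer pushes some class to 5, so 7·4 + 1 = 29.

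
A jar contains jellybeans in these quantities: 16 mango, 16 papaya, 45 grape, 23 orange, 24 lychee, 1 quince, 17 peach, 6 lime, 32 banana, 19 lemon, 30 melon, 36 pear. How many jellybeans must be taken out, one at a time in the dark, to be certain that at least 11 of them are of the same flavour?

108

By pigeonhole, the 12 flavours are the holes; the jellybeans drawn are the pigeons.
To avoid 11 of any one flavour, the worst case takes at most 10 of each flavour, or every jellybean of a flavour that has fewer than 10.
That gives 10 + 10 + 10 + 10 + 10 + 1 + 10 + 6 + 10 + 10 + 10 + 10 = 107 jellybeans with no flavour reaching 11.
The next jellybean forces some flavour to 11, so 107 + 1 = 108.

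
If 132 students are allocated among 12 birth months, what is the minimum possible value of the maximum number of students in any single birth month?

11

The 12 birth months are the holes and the 132 students are the pigeons.
If every birth month held at most 10 students, the total would be at most 12 × 10 = 120, which is less than 132.
So some birth month holds at least ⌈132/12⌉ = 11 students.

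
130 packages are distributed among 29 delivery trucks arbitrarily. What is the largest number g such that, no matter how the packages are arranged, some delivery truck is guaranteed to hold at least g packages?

5

The 29 delivery trucks are the holes and the 130 packages are the pigeons.
If every delivery truck held at most 4 packages, the total would be at most 29 × 4 = 116, which is less than 130.
So some delivery truck holds at least ⌈130/29⌉ = 5 packages.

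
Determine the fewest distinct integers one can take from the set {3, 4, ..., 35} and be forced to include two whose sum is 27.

23

Group the elements by complementary pair {x, 27−x}: {3,24}, {4,23}, {5,22}, …, giving 11 two-element pairs and 11 integers whose partner 27−x falls outside [3,35].
By pigeonhole, treating each of those 22 groups as a pigeonhole, one can pick one integer per group — 22 integers — with no two summing to 27.
The 23rd integer lands in an occupied pair, forcing a sum of 27.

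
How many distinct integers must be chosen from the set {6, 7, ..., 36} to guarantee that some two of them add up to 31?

22

Group the elements by complementary pair {x, 31−x}: {6,25}, {7,24}, {8,23}, …, giving 10 two-element pairs and 11 integers whose partner 31−x falls outside [6,36].
Treating each of those 21 groups as a pigeonhole, one can pick one integer per group — 21 integers — with no two summing to 31.
The 22nd integer lands in an occupied pair, forcing a sum of 31.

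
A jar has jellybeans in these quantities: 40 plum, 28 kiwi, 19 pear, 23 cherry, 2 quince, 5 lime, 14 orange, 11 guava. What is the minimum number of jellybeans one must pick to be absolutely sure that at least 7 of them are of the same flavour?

Put each drawn jellybean into a box by flavour. The largest draw with every box below 7 takes min(count, 6) from each flavour; flavours with fewer than 6 contribute all they have.
Σ min(cᵢ, 6) = 6 + 6 + 6 + 6 + 2 + 5 + 6 + 6 = 43.
Draw number 43 + 1 = 44 must push one box to 7.

44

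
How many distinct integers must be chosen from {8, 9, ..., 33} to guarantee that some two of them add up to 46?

A set avoiding the sum 46 can contain at most one of each pair {x, 46−x}, plus the 6 elements whose complement lies outside the range or equal to its own complement.
The integers 8, …, 23 (16 of them) are such a set: any two sum to at least 8+9 = 17 and at most 22+23 = 45 < 46.
By the pigeonhole principle, any 17th integer completes one of the 10 pairs, so 17 choices force a sum of 46.

17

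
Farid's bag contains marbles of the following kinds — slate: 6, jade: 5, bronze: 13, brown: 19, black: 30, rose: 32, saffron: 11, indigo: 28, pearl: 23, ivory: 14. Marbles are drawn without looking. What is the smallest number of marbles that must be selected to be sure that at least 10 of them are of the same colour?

84

Pigeonhole: put each drawn marble into a box by colour. The largest draw with every box below 10 takes min(count, 9) from each colour; colours with fewer than 9 contribute all they have.
Σ min(cᵢ, 9) = 6 + 5 + 9 + 9 + 9 + 9 + 9 + 9 + 9 + 9 = 83.
Draw number 83 + 1 = 84 must push one box to 10.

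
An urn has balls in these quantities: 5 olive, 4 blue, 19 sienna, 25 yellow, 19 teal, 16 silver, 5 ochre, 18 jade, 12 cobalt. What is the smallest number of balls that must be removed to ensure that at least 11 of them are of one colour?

75

An adversary could hand out at most 10 balls per colour (olive, blue, ochre run out sooner): 5 + 4 + 10 + 10 + 10 + 10 + 5 + 10 + 10 = 74 balls and still no colour has 11.
By pigeonhole, one more ball lands in a colour already at 10, so 75 draws are enough and 74 are not.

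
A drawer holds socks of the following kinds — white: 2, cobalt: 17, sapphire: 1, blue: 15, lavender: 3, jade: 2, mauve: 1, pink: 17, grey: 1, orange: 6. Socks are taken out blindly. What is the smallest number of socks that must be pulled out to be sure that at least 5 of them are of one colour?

27

By pigeonhole, put each drawn sock into a box by colour. The largest draw with every box below 5 takes min(count, 4) from each colour; colours with fewer than 4 contribute all they have.
Σ min(cᵢ, 4) = 2 + 4 + 1 + 4 + 3 + 2 + 1 + 4 + 1 + 4 = 26.
Draw number 26 + 1 = 27 must push one box to 5.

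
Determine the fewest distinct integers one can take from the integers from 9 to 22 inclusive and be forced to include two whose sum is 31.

A set avoiding the sum 31 can contain at most one of each pair {x, 31−x}.
The integers 16, …, 22 (7 of them) are such a set: any two sum to at least 16+17 = 33 > 31.
Any 8th integer completes one of the 7 pairs, so 8 choices force a sum of 31.

8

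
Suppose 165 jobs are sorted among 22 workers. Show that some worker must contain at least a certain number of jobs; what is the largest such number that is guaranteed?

The 22 workers are the holes and the 165 jobs are the pigeons.
If every worker held at most 7 jobs, the total would be at most 22 × 7 = 154, which is less than 165.
So some worker holds at least ⌈165/22⌉ = 8 jobs.

8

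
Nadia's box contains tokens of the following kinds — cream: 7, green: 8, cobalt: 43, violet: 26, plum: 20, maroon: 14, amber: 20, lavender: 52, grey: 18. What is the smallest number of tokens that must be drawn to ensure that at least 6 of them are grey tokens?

In the worst case for collecting grey tokens, every non-grey token comes out first.
There are 7 + 8 + 43 + 26 + 20 + 14 + 20 + 52 = 190 non-grey tokens altogether.
After those, each further token must be grey, so 190 + 6 = 196 draws guarantee 6 grey tokens.

196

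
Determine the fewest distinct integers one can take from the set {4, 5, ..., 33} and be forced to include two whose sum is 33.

18

A set avoiding the sum 33 can contain at most one of each pair {x, 33−x}, plus the 4 elements whose complement lies outside the range.
The integers 17, …, 33 (17 of them) are such a set: any two sum to at least 17+18 = 35 > 33.
Pigeonhole: any 18th integer completes one of the 13 pairs, so 18 choices force a sum of 33.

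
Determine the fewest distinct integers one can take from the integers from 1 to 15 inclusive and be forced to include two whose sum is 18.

10

Group the elements by complementary pair {x, 18−x}: {3,15}, {4,14}, {5,13}, …, giving 6 two-element pairs, the single value 9 (it cannot pair with itself since the integers are distinct), and 2 integers whose partner 18−x falls outside [1,15].
Treating each of those 9 groups as a pigeonhole, one can pick one integer per group — 9 integers — with no two summing to 18.
The 10th integer lands in an occupied pair, forcing a sum of 18.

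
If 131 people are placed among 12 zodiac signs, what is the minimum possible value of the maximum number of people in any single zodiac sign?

11

The 12 zodiac signs are the holes and the 131 people are the pigeons.
If every zodiac sign held at most 10 people, the total would be at most 12 × 10 = 120, which is less than 131.
So some zodiac sign holds at least ⌈131/12⌉ = 11 people.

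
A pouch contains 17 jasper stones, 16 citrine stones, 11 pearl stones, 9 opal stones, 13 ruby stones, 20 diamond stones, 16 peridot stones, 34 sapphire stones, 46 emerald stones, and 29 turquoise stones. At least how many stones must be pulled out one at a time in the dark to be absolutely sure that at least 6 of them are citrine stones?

201

In the worst case for collecting citrine stones, every non-citrine stone comes out first.
There are 17 + 11 + 9 + 13 + 20 + 16 + 34 + 46 + 29 = 195 non-citrine stones altogether.
After those, each further stone must be citrine, so 195 + 6 = 201 draws guarantee 6 citrine stones.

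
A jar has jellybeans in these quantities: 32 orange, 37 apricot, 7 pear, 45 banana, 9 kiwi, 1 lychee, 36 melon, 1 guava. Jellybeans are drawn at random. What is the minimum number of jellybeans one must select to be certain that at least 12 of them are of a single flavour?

An adversary could hand out at most 11 jellybeans per flavour (4 flavours run out sooner): 11 + 11 + 7 + 11 + 9 + 1 + 11 + 1 = 62 jellybeans and still no flavour has 12.
One more jellybean lands in a flavour already at 11, so 63 draws are enough and 62 are not.

63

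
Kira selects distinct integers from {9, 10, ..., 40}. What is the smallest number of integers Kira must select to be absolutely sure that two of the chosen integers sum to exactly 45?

Group the elements by complementary pair {x, 45−x}: {9,36}, {10,35}, {11,34}, …, giving 14 two-element pairs and 4 integers whose partner 45−x falls outside [9,40].
By the pigeonhole principle, treating each of those 18 groups as a pigeonhole, one can pick one integer per group — 18 integers — with no two summing to 45.
The 19th integer lands in an occupied pair, forcing a sum of 45.

19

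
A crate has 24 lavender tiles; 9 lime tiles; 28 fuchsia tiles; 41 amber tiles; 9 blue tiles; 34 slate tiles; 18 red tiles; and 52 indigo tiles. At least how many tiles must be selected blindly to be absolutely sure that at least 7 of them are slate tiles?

In the worst case for collecting slate tiles, every non-slate tile comes out first.
There are 24 + 9 + 28 + 41 + 9 + 18 + 52 = 181 non-slate tiles altogether.
After those, each further tile must be slate, so 181 + 7 = 188 draws guarantee 7 slate tiles.

188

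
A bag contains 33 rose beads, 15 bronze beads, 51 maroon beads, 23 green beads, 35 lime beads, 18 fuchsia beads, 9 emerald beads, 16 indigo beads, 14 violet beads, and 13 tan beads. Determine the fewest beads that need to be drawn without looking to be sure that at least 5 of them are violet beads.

In the worst case for collecting violet beads, every non-violet bead comes out first.
There are 33 + 15 + 51 + 23 + 35 + 18 + 9 + 16 + 13 = 213 non-violet beads altogether.
After those, each further bead must be violet, so 213 + 5 = 218 draws guarantee 5 violet beads.

218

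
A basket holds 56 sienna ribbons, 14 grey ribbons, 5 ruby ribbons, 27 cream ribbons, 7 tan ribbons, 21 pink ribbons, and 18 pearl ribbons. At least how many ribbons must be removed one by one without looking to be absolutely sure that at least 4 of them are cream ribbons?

In the worst case for collecting cream ribbons, every non-cream ribbon comes out first.
There are 56 + 14 + 5 + 7 + 21 + 18 = 121 non-cream ribbons altogether.
After those, each further ribbon must be cream, so 121 + 4 = 125 draws guarantee 4 cream ribbons.

125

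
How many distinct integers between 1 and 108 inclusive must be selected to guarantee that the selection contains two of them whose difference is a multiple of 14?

15

Integers whose pairwise differences are multiples of 14 are exactly those sharing a remainder mod 14. The 14 residue classes mod 14 are the pigeonholes.
With 14 integers one could put 1 in each residue class and have no class reach 2.
The 15th integer pushes some class to 2, so 14·1 + 1 = 15.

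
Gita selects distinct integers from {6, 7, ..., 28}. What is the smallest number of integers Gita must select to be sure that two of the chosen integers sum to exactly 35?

13

Group the elements by complementary pair {x, 35−x}: {7,28}, {8,27}, {9,26}, …, giving 11 two-element pairs and 1 integer whose partner 35−x falls outside [6,28].
Treating each of those 12 groups as a pigeonhole, one can pick one integer per group — 12 integers — with no two summing to 35.
The 13th integer lands in an occupied pair, forcing a sum of 35.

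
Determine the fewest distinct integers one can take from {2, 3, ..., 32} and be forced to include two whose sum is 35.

Group the elements by complementary pair {x, 35−x}: {3,32}, {4,31}, {5,30}, …, giving 15 two-element pairs and 1 integer whose partner 35−x falls outside [2,32].
Treating each of those 16 groups as a pigeonhole, one can pick one integer per group — 16 integers — with no two summing to 35.
The 17th integer lands in an occupied pair, forcing a sum of 35.

17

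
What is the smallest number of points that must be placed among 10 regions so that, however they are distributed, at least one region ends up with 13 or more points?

With 120 points one could put exactly 12 in each of the 10 regions, and no region would reach 13.
By the pigeonhole principle, one more point must land in a region that already has 12, giving it 13.
So 10 × 12 + 1 = 121 points are required.

121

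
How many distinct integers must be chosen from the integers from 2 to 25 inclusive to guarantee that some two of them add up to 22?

A set avoiding the sum 22 can contain at most one of each pair {x, 22−x}, plus the 6 elements whose complement lies outside the range or equal to its own complement.
The integers 11, …, 25 (15 of them) are such a set: any two sum to at least 11+12 = 23 > 22.
By the pigeonhole principle, any 16th integer completes one of the 9 pairs, so 16 choices force a sum of 22.

16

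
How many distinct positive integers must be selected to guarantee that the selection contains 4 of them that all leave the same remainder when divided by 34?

103

By the pigeonhole principle, the 34 residue classes mod 34 are the pigeonholes.
With 102 integers one could put 3 in each residue class and have no class reach 4.
The 103rd integer pushes some class to 4, so 34·3 + 1 = 103.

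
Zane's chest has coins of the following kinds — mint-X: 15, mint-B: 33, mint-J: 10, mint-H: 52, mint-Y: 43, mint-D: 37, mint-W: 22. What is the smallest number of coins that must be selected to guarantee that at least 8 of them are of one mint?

By pigeonhole, put each drawn coin into a box by mint. The largest draw with every box below 8 takes min(count, 7) from each mint.
Σ min(cᵢ, 7) = 7 + 7 + 7 + 7 + 7 + 7 + 7 = 49.
Draw number 49 + 1 = 50 must push one box to 8.

50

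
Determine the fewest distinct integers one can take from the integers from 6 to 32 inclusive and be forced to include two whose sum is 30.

19

A set avoiding the sum 30 can contain at most one of each pair {x, 30−x}, plus the 9 elements whose complement lies outside the range or equal to its own complement.
The integers 15, …, 32 (18 of them) are such a set: any two sum to at least 15+16 = 31 > 30.
By pigeonhole, any 19th integer completes one of the 9 pairs, so 19 choices force a sum of 30.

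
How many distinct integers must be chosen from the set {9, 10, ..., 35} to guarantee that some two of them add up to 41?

16

Group the elements by complementary pair {x, 41−x}: {9,32}, {10,31}, {11,30}, …, giving 12 two-element pairs and 3 integers whose partner 41−x falls outside [9,35].
Pigeonhole: treating each of those 15 groups as a pigeonhole, one can pick one integer per group — 15 integers — with no two summing to 41.
The 16th integer lands in an occupied pair, forcing a sum of 41.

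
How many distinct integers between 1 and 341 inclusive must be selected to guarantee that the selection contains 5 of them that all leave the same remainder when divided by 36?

The 36 residue classes mod 36 are the pigeonholes.
With 144 integers one could put 4 in each residue class and have no class reach 5.
The 145th integer pushes some class to 5, so 36·4 + 1 = 145.

145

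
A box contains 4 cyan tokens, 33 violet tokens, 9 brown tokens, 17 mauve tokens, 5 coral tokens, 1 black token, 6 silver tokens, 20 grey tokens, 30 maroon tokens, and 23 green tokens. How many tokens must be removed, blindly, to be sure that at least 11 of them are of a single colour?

76

The 10 colours are the holes; the tokens drawn are the pigeons.
To avoid 11 of any one colour, the worst case takes at most 10 of each colour, or every token of a colour that has fewer than 10.
That gives 4 + 10 + 9 + 10 + 5 + 1 + 6 + 10 + 10 + 10 = 75 tokens with no colour reaching 11.
The next token forces some colour to 11, so 75 + 1 = 76.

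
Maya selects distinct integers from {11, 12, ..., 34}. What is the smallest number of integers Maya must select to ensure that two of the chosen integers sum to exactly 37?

17

Two chosen integers sum to 37 exactly when both halves of some pair {x, 37−x} with 11 ≤ x ≤ 37−x ≤ 26 are chosen — 8 such pairs.
The remaining 8 elements (those with no distinct partner in range) can never complete a 37-sum, so the worst case takes all of them and one from each pair: 8 + 8 = 16.
By the pigeonhole principle, the 17th integer has to be the second member of some pair, so 16 + 1 = 17.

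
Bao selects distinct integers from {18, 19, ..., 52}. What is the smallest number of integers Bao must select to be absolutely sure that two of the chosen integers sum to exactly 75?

21

Group the elements by complementary pair {x, 75−x}: {23,52}, {24,51}, {25,50}, …, giving 15 two-element pairs and 5 integers whose partner 75−x falls outside [18,52].
Treating each of those 20 groups as a pigeonhole, one can pick one integer per group — 20 integers — with no two summing to 75.
The 21st integer lands in an occupied pair, forcing a sum of 75.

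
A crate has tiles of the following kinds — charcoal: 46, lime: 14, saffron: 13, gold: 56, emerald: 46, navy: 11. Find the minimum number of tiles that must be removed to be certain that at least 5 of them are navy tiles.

In the worst case for collecting navy tiles, every non-navy tile comes out first.
There are 46 + 14 + 13 + 56 + 46 = 175 non-navy tiles altogether.
After those, each further tile must be navy, so 175 + 5 = 180 draws guarantee 5 navy tiles.

180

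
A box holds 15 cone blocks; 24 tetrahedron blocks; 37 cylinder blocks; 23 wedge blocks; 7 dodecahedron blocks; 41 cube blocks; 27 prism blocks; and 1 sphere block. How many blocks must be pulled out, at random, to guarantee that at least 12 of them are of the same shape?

75

An adversary could hand out at most 11 blocks per shape (dodecahedron, sphere run out sooner): 11 + 11 + 11 + 11 + 7 + 11 + 11 + 1 = 74 blocks and still no shape has 12.
By the pigeonhole principle, one more block lands in a shape already at 11, so 75 draws are enough and 74 are not.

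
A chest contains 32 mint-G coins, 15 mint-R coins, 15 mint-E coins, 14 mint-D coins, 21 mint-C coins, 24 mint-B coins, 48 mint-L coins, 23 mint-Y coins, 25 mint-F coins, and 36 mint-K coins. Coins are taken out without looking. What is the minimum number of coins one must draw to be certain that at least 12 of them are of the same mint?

111

An adversary could hand out at most 11 coins per mint: 11 + 11 + 11 + 11 + 11 + 11 + 11 + 11 + 11 + 11 = 110 coins and still no mint has 12.
One more coin lands in a mint already at 11, so 111 draws are enough and 110 are not.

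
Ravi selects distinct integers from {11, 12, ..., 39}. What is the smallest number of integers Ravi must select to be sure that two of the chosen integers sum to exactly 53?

Group the elements by complementary pair {x, 53−x}: {14,39}, {15,38}, {16,37}, …, giving 13 two-element pairs and 3 integers whose partner 53−x falls outside [11,39].
Treating each of those 16 groups as a pigeonhole, one can pick one integer per group — 16 integers — with no two summing to 53.
The 17th integer lands in an occupied pair, forcing a sum of 53.

17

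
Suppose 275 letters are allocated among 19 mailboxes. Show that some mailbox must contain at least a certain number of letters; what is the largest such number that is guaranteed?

15

Pigeonhole: the 19 mailboxes are the holes and the 275 letters are the pigeons.
If every mailbox held at most 14 letters, the total would be at most 19 × 14 = 266, which is less than 275.
So some mailbox holds at least ⌈275/19⌉ = 15 letters.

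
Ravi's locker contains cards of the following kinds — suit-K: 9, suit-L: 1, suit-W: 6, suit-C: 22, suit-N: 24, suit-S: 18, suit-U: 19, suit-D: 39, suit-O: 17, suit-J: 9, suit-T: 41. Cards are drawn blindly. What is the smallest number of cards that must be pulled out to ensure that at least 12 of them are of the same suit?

103

Pigeonhole: put each drawn card into a box by suit. The largest draw with every box below 12 takes min(count, 11) from each suit; suits with fewer than 11 contribute all they have.
Σ min(cᵢ, 11) = 9 + 1 + 6 + 11 + 11 + 11 + 11 + 11 + 11 + 9 + 11 = 102.
Draw number 102 + 1 = 103 must push one box to 12.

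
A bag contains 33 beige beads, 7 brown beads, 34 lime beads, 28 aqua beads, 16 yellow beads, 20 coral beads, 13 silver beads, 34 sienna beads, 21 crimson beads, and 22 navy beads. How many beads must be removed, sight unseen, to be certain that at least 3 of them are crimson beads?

210

In the worst case for collecting crimson beads, every non-crimson bead comes out first.
There are 33 + 7 + 34 + 28 + 16 + 20 + 13 + 34 + 22 = 207 non-crimson beads altogether.
After those, each further bead must be crimson, so 207 + 3 = 210 draws guarantee 3 crimson beads.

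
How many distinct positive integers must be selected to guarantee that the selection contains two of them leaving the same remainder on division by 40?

41

The 40 residue classes mod 40 are the pigeonholes.
With 40 integers one could put 1 in each residue class and have no class reach 2.
The 41st integer pushes some class to 2, so 40·1 + 1 = 41.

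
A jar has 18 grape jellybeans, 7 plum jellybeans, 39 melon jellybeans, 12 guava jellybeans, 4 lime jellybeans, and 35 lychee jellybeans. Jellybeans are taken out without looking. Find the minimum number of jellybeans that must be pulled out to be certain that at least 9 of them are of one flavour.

44

Put each drawn jellybean into a box by flavour. The largest draw with every box below 9 takes min(count, 8) from each flavour; flavours with fewer than 8 contribute all they have.
Σ min(cᵢ, 8) = 8 + 7 + 8 + 8 + 4 + 8 = 43.
Draw number 43 + 1 = 44 must push one box to 9.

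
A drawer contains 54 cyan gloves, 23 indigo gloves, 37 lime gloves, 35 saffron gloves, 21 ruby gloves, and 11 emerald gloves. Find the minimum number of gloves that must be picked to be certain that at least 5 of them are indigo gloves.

163

In the worst case for collecting indigo gloves, every non-indigo glove comes out first.
There are 54 + 37 + 35 + 21 + 11 = 158 non-indigo gloves altogether.
After those, each further glove must be indigo, so 158 + 5 = 163 draws guarantee 5 indigo gloves.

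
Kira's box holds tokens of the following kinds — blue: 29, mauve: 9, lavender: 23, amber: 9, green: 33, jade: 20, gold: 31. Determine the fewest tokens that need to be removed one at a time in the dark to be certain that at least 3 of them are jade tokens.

137

In the worst case for collecting jade tokens, every non-jade token comes out first.
There are 29 + 9 + 23 + 9 + 33 + 31 = 134 non-jade tokens altogether.
After those, each further token must be jade, so 134 + 3 = 137 draws guarantee 3 jade tokens.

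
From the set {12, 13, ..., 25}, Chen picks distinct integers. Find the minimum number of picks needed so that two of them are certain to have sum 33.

10

A set avoiding the sum 33 can contain at most one of each pair {x, 33−x}, plus the 4 elements whose complement lies outside the range.
The integers 17, …, 25 (9 of them) are such a set: any two sum to at least 17+18 = 35 > 33.
By pigeonhole, any 10th integer completes one of the 5 pairs, so 10 choices force a sum of 33.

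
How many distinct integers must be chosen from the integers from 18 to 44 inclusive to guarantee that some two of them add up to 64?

16

A set avoiding the sum 64 can contain at most one of each pair {x, 64−x}, plus the 3 elements whose complement lies outside the range or equal to its own complement.
The integers 18, …, 32 (15 of them) are such a set: any two sum to at least 18+19 = 37 and at most 31+32 = 63 < 64.
By the pigeonhole principle, any 16th integer completes one of the 12 pairs, so 16 choices force a sum of 64.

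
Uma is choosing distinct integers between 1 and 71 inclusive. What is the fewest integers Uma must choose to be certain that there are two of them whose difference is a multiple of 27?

Integers whose pairwise differences are multiples of 27 are exactly those sharing a remainder mod 27. The 27 residue classes mod 27 are the pigeonholes.
With 27 integers one could put 1 in each residue class and have no class reach 2.
The 28th integer pushes some class to 2, so 27·1 + 1 = 28.

28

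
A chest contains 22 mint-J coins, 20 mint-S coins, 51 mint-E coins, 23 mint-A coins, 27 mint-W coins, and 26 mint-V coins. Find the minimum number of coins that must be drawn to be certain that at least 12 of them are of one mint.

67

Pigeonhole: put each drawn coin into a box by mint. The largest draw with every box below 12 takes min(count, 11) from each mint.
Σ min(cᵢ, 11) = 11 + 11 + 11 + 11 + 11 + 11 = 66.
Draw number 66 + 1 = 67 must push one box to 12.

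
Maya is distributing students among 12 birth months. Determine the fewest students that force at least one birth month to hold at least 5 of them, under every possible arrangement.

With 48 students one could put exactly 4 in each of the 12 birth months, and no birth month would reach 5.
By pigeonhole, one more student must land in a birth month that already has 4, giving it 5.
So 12 × 4 + 1 = 49 students are required.

49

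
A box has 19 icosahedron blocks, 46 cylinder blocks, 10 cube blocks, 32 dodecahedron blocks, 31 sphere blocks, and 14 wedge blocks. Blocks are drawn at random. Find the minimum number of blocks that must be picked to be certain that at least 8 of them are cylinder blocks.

114

In the worst case for collecting cylinder blocks, every non-cylinder block comes out first.
There are 19 + 10 + 32 + 31 + 14 = 106 non-cylinder blocks altogether.
After those, each further block must be cylinder, so 106 + 8 = 114 draws guarantee 8 cylinder blocks.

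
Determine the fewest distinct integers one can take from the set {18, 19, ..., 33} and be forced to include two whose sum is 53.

Group the elements by complementary pair {x, 53−x}: {20,33}, {21,32}, {22,31}, …, giving 7 two-element pairs and 2 integers whose partner 53−x falls outside [18,33].
By the pigeonhole principle, treating each of those 9 groups as a pigeonhole, one can pick one integer per group — 9 integers — with no two summing to 53.
The 10th integer lands in an occupied pair, forcing a sum of 53.

10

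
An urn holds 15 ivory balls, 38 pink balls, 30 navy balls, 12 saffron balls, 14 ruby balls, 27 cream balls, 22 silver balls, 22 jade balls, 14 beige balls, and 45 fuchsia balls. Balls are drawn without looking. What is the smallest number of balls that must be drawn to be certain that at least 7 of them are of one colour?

An adversary could hand out at most 6 balls per colour: 6 + 6 + 6 + 6 + 6 + 6 + 6 + 6 + 6 + 6 = 60 balls and still no colour has 7.
One more ball lands in a colour already at 6, so 61 draws are enough and 60 are not.

61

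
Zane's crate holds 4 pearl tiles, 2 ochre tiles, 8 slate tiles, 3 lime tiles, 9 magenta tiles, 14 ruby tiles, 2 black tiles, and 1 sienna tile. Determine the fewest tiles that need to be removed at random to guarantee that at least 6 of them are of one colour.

By the pigeonhole principle, put each drawn tile into a box by colour. The largest draw with every box below 6 takes min(count, 5) from each colour; colours with fewer than 5 contribute all they have.
Σ min(cᵢ, 5) = 4 + 2 + 5 + 3 + 5 + 5 + 2 + 1 = 27.
Draw number 27 + 1 = 28 must push one box to 6.

28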